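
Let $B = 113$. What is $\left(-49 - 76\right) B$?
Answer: $-14125$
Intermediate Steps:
$\left(-49 - 76\right) B = \left(-49 - 76\right) 113 = \left(-125\right) 113 = -14125$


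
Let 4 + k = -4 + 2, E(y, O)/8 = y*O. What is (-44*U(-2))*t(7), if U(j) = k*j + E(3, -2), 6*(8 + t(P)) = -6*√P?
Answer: -12672 - 1584*√7 ≈ -16863.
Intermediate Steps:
E(y, O) = 8*O*y (E(y, O) = 8*(y*O) = 8*(O*y) = 8*O*y)
k = -6 (k = -4 + (-4 + 2) = -4 - 2 = -6)
t(P) = -8 - √P (t(P) = -8 + (-6*√P)/6 = -8 - √P)
U(j) = -48 - 6*j (U(j) = -6*j + 8*(-2)*3 = -6*j - 48 = -48 - 6*j)
(-44*U(-2))*t(7) = (-44*(-48 - 6*(-2)))*(-8 - √7) = (-44*(-48 + 12))*(-8 - √7) = (-44*(-36))*(-8 - √7) = 1584*(-8 - √7) = -12672 - 1584*√7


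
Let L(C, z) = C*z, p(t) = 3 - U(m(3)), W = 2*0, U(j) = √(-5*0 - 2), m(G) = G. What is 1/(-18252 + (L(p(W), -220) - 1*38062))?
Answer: -28487/1623066738 - 55*I*√2/811533369 ≈ -1.7551e-5 - 9.5845e-8*I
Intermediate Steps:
U(j) = I*√2 (U(j) = √(0 - 2) = √(-2) = I*√2)
W = 0
p(t) = 3 - I*√2
1/(-18252 + (L(p(W), -220) - 1*38062)) = 1/(-18252 + ((3 - I*√2)*(-220) - 1*38062)) = 1/(-18252 + ((-660 + 220*I*√2) - 38062)) = 1/(-18252 + (-38722 + 220*I*√2)) = 1/(-56974 + 220*I*√2)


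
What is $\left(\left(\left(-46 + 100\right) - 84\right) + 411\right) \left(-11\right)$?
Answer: $-4191$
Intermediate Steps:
$\left(\left(\left(-46 + 100\right) - 84\right) + 411\right) \left(-11\right) = \left(\left(54 - 84\right) + 411\right) \left(-11\right) = \left(-30 + 411\right) \left(-11\right) = 381 \left(-11\right) = -4191$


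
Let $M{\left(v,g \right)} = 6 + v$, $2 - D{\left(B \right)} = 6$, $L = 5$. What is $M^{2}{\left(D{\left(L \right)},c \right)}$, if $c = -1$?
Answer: $4$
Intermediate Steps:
$D{\left(B \right)} = -4$ ($D{\left(B \right)} = 2 - 6 = -4$)
$M^{2}{\left(D{\left(L \right)},c \right)} = \left(6 - 4\right)^{2} = 2^{2} = 4$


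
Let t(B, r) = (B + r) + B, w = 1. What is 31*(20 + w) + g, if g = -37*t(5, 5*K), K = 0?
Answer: 281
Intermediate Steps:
t(B, r) = r + 2*B
g = -370 (g = -37*(5*0 + 2*5) = -37*(0 + 10) = -37*10 = -370)
31*(20 + w) + g = 31*(20 + 1) - 370 = 31*21 - 370 = 651 - 370 = 281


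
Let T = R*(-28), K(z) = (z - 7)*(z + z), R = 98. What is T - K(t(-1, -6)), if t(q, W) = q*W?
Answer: -2732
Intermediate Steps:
t(q, W) = W*q
K(z) = 2*z*(-7 + z) (K(z) = (-7 + z)*(2*z) = 2*z*(-7 + z))
T = -2744 (T = 98*(-28) = -2744)
T - K(t(-1, -6)) = -2744 - 2*(-6*(-1))*(-7 - 6*(-1)) = -2744 - 2*6*(-7 + 6) = -2744 - 2*6*(-1) = -2744 - 1*(-12) = -2744 + 12 = -2732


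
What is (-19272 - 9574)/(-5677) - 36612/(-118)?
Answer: 105625076/334943 ≈ 315.35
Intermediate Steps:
(-19272 - 9574)/(-5677) - 36612/(-118) = -28846*(-1/5677) - 36612*(-1/118) = 28846/5677 + 18306/59 = 105625076/334943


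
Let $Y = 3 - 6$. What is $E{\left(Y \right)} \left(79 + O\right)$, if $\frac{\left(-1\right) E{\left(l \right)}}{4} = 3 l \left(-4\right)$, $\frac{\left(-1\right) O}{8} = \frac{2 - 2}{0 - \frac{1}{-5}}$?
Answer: $-11376$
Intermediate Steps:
$Y = -3$
$O = 0$ ($O = - 8 \frac{2 - 2}{0 - \frac{1}{-5}} = - 8 \frac{0}{0 - - \frac{1}{5}} = - 8 \frac{0}{0 + \frac{1}{5}} = - 8 \cdot 0 \frac{1}{\frac{1}{5}} = - 8 \cdot 0 \cdot 5 = \left(-8\right) 0 = 0$)
$E{\left(l \right)} = 48 l$ ($E{\left(l \right)} = - 4 \cdot 3 l \left(-4\right) = - 4 \left(- 12 l\right) = 48 l$)
$E{\left(Y \right)} \left(79 + O\right) = 48 \left(-3\right) \left(79 + 0\right) = \left(-144\right) 79 = -11376$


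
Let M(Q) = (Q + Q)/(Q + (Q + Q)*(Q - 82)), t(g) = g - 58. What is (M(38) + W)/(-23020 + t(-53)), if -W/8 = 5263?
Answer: 3663050/2012397 ≈ 1.8202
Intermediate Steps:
t(g) = -58 + g
W = -42104 (W = -8*5263 = -42104)
M(Q) = 2*Q/(Q + 2*Q*(-82 + Q)) (M(Q) = (2*Q)/(Q + (2*Q)*(-82 + Q)) = (2*Q)/(Q + 2*Q*(-82 + Q)) = 2*Q/(Q + 2*Q*(-82 + Q)))
(M(38) + W)/(-23020 + t(-53)) = (2/(-163 + 2*38) - 42104)/(-23020 + (-58 - 53)) = (2/(-163 + 76) - 42104)/(-23020 - 111) = (2/(-87) - 42104)/(-23131) = (2*(-1/87) - 42104)*(-1/23131) = (-2/87 - 42104)*(-1/23131) = -3663050/87*(-1/23131) = 3663050/2012397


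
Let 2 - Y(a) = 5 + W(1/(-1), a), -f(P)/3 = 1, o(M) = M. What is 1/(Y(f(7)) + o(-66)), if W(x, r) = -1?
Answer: -1/68 ≈ -0.014706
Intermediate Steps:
f(P) = -3 (f(P) = -3*1 = -3)
Y(a) = -2 (Y(a) = 2 - (5 - 1) = 2 - 1*4 = 2 - 4 = -2)
1/(Y(f(7)) + o(-66)) = 1/(-2 - 66) = 1/(-68) = -1/68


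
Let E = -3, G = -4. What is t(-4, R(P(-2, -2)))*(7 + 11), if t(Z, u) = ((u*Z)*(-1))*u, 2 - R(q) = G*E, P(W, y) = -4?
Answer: 7200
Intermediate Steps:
R(q) = -10 (R(q) = 2 - (-4)*(-3) = 2 - 1*12 = 2 - 12 = -10)
t(Z, u) = -Z*u² (t(Z, u) = ((Z*u)*(-1))*u = (-Z*u)*u = -Z*u²)
t(-4, R(P(-2, -2)))*(7 + 11) = (-1*(-4)*(-10)²)*(7 + 11) = -1*(-4)*100*18 = 400*18 = 7200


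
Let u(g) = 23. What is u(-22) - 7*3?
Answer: 2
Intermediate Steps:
u(-22) - 7*3 = 23 - 7*3 = 23 - 1*21 = 23 - 21 = 2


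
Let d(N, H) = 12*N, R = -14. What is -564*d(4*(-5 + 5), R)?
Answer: 0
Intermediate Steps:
-564*d(4*(-5 + 5), R) = -6768*4*(-5 + 5) = -6768*4*0 = -6768*0 = -564*0 = 0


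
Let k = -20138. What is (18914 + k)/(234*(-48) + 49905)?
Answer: -136/4297 ≈ -0.031650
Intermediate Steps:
(18914 + k)/(234*(-48) + 49905) = (18914 - 20138)/(234*(-48) + 49905) = -1224/(-11232 + 49905) = -1224/38673 = -1224*1/38673 = -136/4297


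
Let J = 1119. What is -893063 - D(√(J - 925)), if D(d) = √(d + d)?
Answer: -893063 - 2^(¾)*97^(¼) ≈ -8.9307e+5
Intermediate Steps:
D(d) = √2*√d (D(d) = √(2*d) = √2*√d)
-893063 - D(√(J - 925)) = -893063 - √2*√(√(1119 - 925)) = -893063 - √2*√(√194) = -893063 - √2*194^(¼) = -893063 - 2^(¾)*97^(¼)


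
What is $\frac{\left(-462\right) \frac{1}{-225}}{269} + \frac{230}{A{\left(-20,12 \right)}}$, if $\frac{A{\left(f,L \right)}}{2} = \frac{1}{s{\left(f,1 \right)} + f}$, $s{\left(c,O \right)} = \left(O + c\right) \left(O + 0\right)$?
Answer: $- \frac{90484721}{20175} \approx -4485.0$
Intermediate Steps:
$s{\left(c,O \right)} = O \left(O + c\right)$ ($s{\left(c,O \right)} = \left(O + c\right) O = O \left(O + c\right)$)
$A{\left(f,L \right)} = \frac{2}{1 + 2 f}$ ($A{\left(f,L \right)} = \frac{2}{1 \left(1 + f\right) + f} = \frac{2}{\left(1 + f\right) + f} = \frac{2}{1 + 2 f}$)
$\frac{\left(-462\right) \frac{1}{-225}}{269} + \frac{230}{A{\left(-20,12 \right)}} = \frac{\left(-462\right) \frac{1}{-225}}{269} + \frac{230}{2 \frac{1}{1 + 2 \left(-20\right)}} = \left(-462\right) \left(- \frac{1}{225}\right) \frac{1}{269} + \frac{230}{2 \frac{1}{1 - 40}} = \frac{154}{75} \cdot \frac{1}{269} + \frac{230}{2 \frac{1}{-39}} = \frac{154}{20175} + \frac{230}{2 \left(- \frac{1}{39}\right)} = \frac{154}{20175} + \frac{230}{- \frac{2}{39}} = \frac{154}{20175} + 230 \left(- \frac{39}{2}\right) = \frac{154}{20175} - 4485 = - \frac{90484721}{20175}$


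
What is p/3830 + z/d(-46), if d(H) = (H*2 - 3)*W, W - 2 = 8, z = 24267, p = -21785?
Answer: -5681918/181925 ≈ -31.232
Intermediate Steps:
W = 10 (W = 2 + 8 = 10)
d(H) = -30 + 20*H (d(H) = (H*2 - 3)*10 = (2*H - 3)*10 = (-3 + 2*H)*10 = -30 + 20*H)
p/3830 + z/d(-46) = -21785/3830 + 24267/(-30 + 20*(-46)) = -21785*1/3830 + 24267/(-30 - 920) = -4357/766 + 24267/(-950) = -4357/766 + 24267*(-1/950) = -4357/766 - 24267/950 = -5681918/181925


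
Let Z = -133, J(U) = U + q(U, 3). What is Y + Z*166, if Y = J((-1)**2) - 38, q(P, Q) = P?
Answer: -22114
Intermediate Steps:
J(U) = 2*U (J(U) = U + U = 2*U)
Y = -36 (Y = 2*(-1)**2 - 38 = 2*1 - 38 = 2 - 38 = -36)
Y + Z*166 = -36 - 133*166 = -36 - 22078 = -22114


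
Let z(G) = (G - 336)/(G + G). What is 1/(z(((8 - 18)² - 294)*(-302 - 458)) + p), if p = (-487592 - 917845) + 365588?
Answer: -9215/9582203938 ≈ -9.6168e-7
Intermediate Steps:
p = -1039849 (p = -1405437 + 365588 = -1039849)
z(G) = (-336 + G)/(2*G) (z(G) = (-336 + G)/((2*G)) = (-336 + G)*(1/(2*G)) = (-336 + G)/(2*G))
1/(z(((8 - 18)² - 294)*(-302 - 458)) + p) = 1/((-336 + ((8 - 18)² - 294)*(-302 - 458))/(2*((((8 - 18)² - 294)*(-302 - 458)))) - 1039849) = 1/((-336 + ((-10)² - 294)*(-760))/(2*((((-10)² - 294)*(-760)))) - 1039849) = 1/((-336 + (100 - 294)*(-760))/(2*(((100 - 294)*(-760)))) - 1039849) = 1/((-336 - 194*(-760))/(2*((-194*(-760)))) - 1039849) = 1/((½)*(-336 + 147440)/147440 - 1039849) = 1/((½)*(1/147440)*147104 - 1039849) = 1/(4597/9215 - 1039849) = 1/(-9582203938/9215) = -9215/9582203938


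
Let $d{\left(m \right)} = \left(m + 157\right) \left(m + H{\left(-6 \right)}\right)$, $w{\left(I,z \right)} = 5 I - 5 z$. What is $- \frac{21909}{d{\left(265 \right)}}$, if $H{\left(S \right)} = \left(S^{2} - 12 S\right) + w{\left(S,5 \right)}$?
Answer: $- \frac{7303}{44732} \approx -0.16326$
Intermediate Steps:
$w{\left(I,z \right)} = - 5 z + 5 I$
$H{\left(S \right)} = -25 + S^{2} - 7 S$ ($H{\left(S \right)} = \left(S^{2} - 12 S\right) + \left(\left(-5\right) 5 + 5 S\right) = \left(S^{2} - 12 S\right) + \left(-25 + 5 S\right) = -25 + S^{2} - 7 S$)
$d{\left(m \right)} = \left(53 + m\right) \left(157 + m\right)$ ($d{\left(m \right)} = \left(m + 157\right) \left(m - \left(-17 - 36\right)\right) = \left(157 + m\right) \left(m + \left(-25 + 36 + 42\right)\right) = \left(157 + m\right) \left(m + 53\right) = \left(157 + m\right) \left(53 + m\right) = \left(53 + m\right) \left(157 + m\right)$)
$- \frac{21909}{d{\left(265 \right)}} = - \frac{21909}{8321 + 265^{2} + 210 \cdot 265} = - \frac{21909}{8321 + 70225 + 55650} = - \frac{21909}{134196} = \left(-21909\right) \frac{1}{134196} = - \frac{7303}{44732}$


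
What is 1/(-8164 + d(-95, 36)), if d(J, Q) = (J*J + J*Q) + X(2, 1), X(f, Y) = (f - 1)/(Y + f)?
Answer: -3/7676 ≈ -0.00039083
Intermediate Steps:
X(f, Y) = (-1 + f)/(Y + f)
d(J, Q) = ⅓ + J² + J*Q (d(J, Q) = (J*J + J*Q) + (-1 + 2)/(1 + 2) = (J² + J*Q) + 1/3 = (J² + J*Q) + (⅓)*1 = (J² + J*Q) + ⅓ = ⅓ + J² + J*Q)
1/(-8164 + d(-95, 36)) = 1/(-8164 + (⅓ + (-95)² - 95*36)) = 1/(-8164 + (⅓ + 9025 - 3420)) = 1/(-8164 + 16816/3) = 1/(-7676/3) = -3/7676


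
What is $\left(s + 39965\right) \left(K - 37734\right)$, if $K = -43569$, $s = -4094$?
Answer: $-2916419913$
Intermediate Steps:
$\left(s + 39965\right) \left(K - 37734\right) = \left(-4094 + 39965\right) \left(-43569 - 37734\right) = 35871 \left(-81303\right) = -2916419913$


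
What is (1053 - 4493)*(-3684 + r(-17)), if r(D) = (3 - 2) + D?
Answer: 12728000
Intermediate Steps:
r(D) = 1 + D
(1053 - 4493)*(-3684 + r(-17)) = (1053 - 4493)*(-3684 + (1 - 17)) = -3440*(-3684 - 16) = -3440*(-3700) = 12728000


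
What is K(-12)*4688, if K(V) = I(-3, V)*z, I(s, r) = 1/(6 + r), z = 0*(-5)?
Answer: 0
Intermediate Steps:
z = 0
K(V) = 0 (K(V) = 0/(6 + V) = 0)
K(-12)*4688 = 0*4688 = 0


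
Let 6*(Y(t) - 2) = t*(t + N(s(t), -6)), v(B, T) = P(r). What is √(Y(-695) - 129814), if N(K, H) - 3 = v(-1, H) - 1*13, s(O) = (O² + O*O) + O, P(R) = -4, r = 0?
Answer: 13*I*√10158/6 ≈ 218.37*I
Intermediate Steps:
s(O) = O + 2*O² (s(O) = (O² + O²) + O = 2*O² + O = O + 2*O²)
v(B, T) = -4
N(K, H) = -14 (N(K, H) = 3 + (-4 - 1*13) = 3 + (-4 - 13) = 3 - 17 = -14)
Y(t) = 2 + t*(-14 + t)/6 (Y(t) = 2 + (t*(t - 14))/6 = 2 + (t*(-14 + t))/6 = 2 + t*(-14 + t)/6)
√(Y(-695) - 129814) = √((2 - 7/3*(-695) + (⅙)*(-695)²) - 129814) = √((2 + 4865/3 + (⅙)*483025) - 129814) = √((2 + 4865/3 + 483025/6) - 129814) = √(492767/6 - 129814) = √(-286117/6) = 13*I*√10158/6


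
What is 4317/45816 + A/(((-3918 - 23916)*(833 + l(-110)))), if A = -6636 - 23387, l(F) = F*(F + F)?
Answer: 501554207207/5320524433992 ≈ 0.094268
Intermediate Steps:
l(F) = 2*F² (l(F) = F*(2*F) = 2*F²)
A = -30023
4317/45816 + A/(((-3918 - 23916)*(833 + l(-110)))) = 4317/45816 - 30023*1/((-3918 - 23916)*(833 + 2*(-110)²)) = 4317*(1/45816) - 30023*(-1/(27834*(833 + 2*12100))) = 1439/15272 - 30023*(-1/(27834*(833 + 24200))) = 1439/15272 - 30023/((-27834*25033)) = 1439/15272 - 30023/(-696768522) = 1439/15272 - 30023*(-1/696768522) = 1439/15272 + 30023/696768522 = 501554207207/5320524433992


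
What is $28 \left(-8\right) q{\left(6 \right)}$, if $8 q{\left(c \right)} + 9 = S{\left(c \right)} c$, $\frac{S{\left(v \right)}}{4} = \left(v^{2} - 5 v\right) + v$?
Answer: $-7812$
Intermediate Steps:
$S{\left(v \right)} = - 16 v + 4 v^{2}$ ($S{\left(v \right)} = 4 \left(\left(v^{2} - 5 v\right) + v\right) = 4 \left(v^{2} - 4 v\right) = - 16 v + 4 v^{2}$)
$q{\left(c \right)} = - \frac{9}{8} + \frac{c^{2} \left(-4 + c\right)}{2}$ ($q{\left(c \right)} = - \frac{9}{8} + \frac{4 c \left(-4 + c\right) c}{8} = - \frac{9}{8} + \frac{4 c^{2} \left(-4 + c\right)}{8} = - \frac{9}{8} + \frac{c^{2} \left(-4 + c\right)}{2}$)
$28 \left(-8\right) q{\left(6 \right)} = 28 \left(-8\right) \left(- \frac{9}{8} + \frac{6^{2} \left(-4 + 6\right)}{2}\right) = - 224 \left(- \frac{9}{8} + \frac{1}{2} \cdot 36 \cdot 2\right) = - 224 \left(- \frac{9}{8} + 36\right) = \left(-224\right) \frac{279}{8} = -7812$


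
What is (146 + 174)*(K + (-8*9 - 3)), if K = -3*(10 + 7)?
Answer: -40320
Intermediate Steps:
K = -51 (K = -3*17 = -51)
(146 + 174)*(K + (-8*9 - 3)) = (146 + 174)*(-51 + (-8*9 - 3)) = 320*(-51 + (-72 - 3)) = 320*(-51 - 75) = 320*(-126) = -40320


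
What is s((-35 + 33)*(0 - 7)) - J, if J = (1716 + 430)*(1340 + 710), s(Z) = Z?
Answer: -4399286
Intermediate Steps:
J = 4399300 (J = 2146*2050 = 4399300)
s((-35 + 33)*(0 - 7)) - J = (-35 + 33)*(0 - 7) - 1*4399300 = -2*(-7) - 4399300 = 14 - 4399300 = -4399286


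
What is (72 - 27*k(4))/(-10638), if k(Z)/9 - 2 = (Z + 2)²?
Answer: 509/591 ≈ 0.86125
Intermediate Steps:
k(Z) = 18 + 9*(2 + Z)² (k(Z) = 18 + 9*(Z + 2)² = 18 + 9*(2 + Z)²)
(72 - 27*k(4))/(-10638) = (72 - 27*(18 + 9*(2 + 4)²))/(-10638) = (72 - 27*(18 + 9*6²))*(-1/10638) = (72 - 27*(18 + 9*36))*(-1/10638) = (72 - 27*(18 + 324))*(-1/10638) = (72 - 27*342)*(-1/10638) = (72 - 9234)*(-1/10638) = -9162*(-1/10638) = 509/591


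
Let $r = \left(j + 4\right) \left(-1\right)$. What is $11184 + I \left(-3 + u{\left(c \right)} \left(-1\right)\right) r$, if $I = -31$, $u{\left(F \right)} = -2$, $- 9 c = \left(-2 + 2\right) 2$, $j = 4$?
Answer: $10936$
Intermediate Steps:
$c = 0$ ($c = - \frac{\left(-2 + 2\right) 2}{9} = - \frac{0 \cdot 2}{9} = \left(- \frac{1}{9}\right) 0 = 0$)
$r = -8$ ($r = \left(4 + 4\right) \left(-1\right) = 8 \left(-1\right) = -8$)
$11184 + I \left(-3 + u{\left(c \right)} \left(-1\right)\right) r = 11184 + - 31 \left(-3 - -2\right) \left(-8\right) = 11184 + - 31 \left(-3 + 2\right) \left(-8\right) = 11184 + \left(-31\right) \left(-1\right) \left(-8\right) = 11184 + 31 \left(-8\right) = 11184 - 248 = 10936$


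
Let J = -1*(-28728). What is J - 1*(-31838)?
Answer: 60566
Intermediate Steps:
J = 28728
J - 1*(-31838) = 28728 - 1*(-31838) = 28728 + 31838 = 60566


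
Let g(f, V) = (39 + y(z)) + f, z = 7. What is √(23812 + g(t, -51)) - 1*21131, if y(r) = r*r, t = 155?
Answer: -21131 + √24055 ≈ -20976.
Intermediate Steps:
y(r) = r²
g(f, V) = 88 + f (g(f, V) = (39 + 7²) + f = (39 + 49) + f = 88 + f)
√(23812 + g(t, -51)) - 1*21131 = √(23812 + (88 + 155)) - 1*21131 = √(23812 + 243) - 21131 = √24055 - 21131 = -21131 + √24055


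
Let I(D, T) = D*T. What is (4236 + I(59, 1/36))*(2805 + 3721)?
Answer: 497786965/18 ≈ 2.7655e+7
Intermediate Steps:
(4236 + I(59, 1/36))*(2805 + 3721) = (4236 + 59/36)*(2805 + 3721) = (4236 + 59*(1/36))*6526 = (4236 + 59/36)*6526 = (152555/36)*6526 = 497786965/18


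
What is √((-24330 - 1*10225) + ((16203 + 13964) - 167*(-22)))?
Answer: I*√714 ≈ 26.721*I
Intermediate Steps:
√((-24330 - 1*10225) + ((16203 + 13964) - 167*(-22))) = √((-24330 - 10225) + (30167 + 3674)) = √(-34555 + 33841) = √(-714) = I*√714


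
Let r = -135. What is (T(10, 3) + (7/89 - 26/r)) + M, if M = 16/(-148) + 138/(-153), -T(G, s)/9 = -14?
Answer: 946653191/7557435 ≈ 125.26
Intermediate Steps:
T(G, s) = 126 (T(G, s) = -9*(-14) = 126)
M = -1906/1887 (M = 16*(-1/148) + 138*(-1/153) = -4/37 - 46/51 = -1906/1887 ≈ -1.0101)
(T(10, 3) + (7/89 - 26/r)) + M = (126 + (7/89 - 26/(-135))) - 1906/1887 = (126 + (7*(1/89) - 26*(-1/135))) - 1906/1887 = (126 + (7/89 + 26/135)) - 1906/1887 = (126 + 3259/12015) - 1906/1887 = 1517149/12015 - 1906/1887 = 946653191/7557435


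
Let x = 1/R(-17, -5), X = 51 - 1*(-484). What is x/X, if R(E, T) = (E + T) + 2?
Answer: -1/10700 ≈ -9.3458e-5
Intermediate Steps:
R(E, T) = 2 + E + T
X = 535 (X = 51 + 484 = 535)
x = -1/20 (x = 1/(2 - 17 - 5) = 1/(-20) = -1/20 ≈ -0.050000)
x/X = -1/20/535 = -1/20*1/535 = -1/10700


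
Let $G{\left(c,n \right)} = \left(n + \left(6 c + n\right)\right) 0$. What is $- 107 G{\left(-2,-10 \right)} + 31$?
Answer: $31$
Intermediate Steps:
$G{\left(c,n \right)} = 0$ ($G{\left(c,n \right)} = \left(n + \left(n + 6 c\right)\right) 0 = \left(2 n + 6 c\right) 0 = 0$)
$- 107 G{\left(-2,-10 \right)} + 31 = \left(-107\right) 0 + 31 = 0 + 31 = 31$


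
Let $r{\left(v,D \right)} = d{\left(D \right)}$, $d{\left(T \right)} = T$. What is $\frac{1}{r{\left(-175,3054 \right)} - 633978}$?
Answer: $- \frac{1}{630924} \approx -1.585 \cdot 10^{-6}$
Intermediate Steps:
$r{\left(v,D \right)} = D$
$\frac{1}{r{\left(-175,3054 \right)} - 633978} = \frac{1}{3054 - 633978} = \frac{1}{-630924} = - \frac{1}{630924}$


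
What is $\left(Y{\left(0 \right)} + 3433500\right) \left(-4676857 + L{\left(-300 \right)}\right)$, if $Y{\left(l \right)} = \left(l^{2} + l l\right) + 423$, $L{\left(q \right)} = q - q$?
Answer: $-16059966820011$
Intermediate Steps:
$L{\left(q \right)} = 0$
$Y{\left(l \right)} = 423 + 2 l^{2}$ ($Y{\left(l \right)} = \left(l^{2} + l^{2}\right) + 423 = 2 l^{2} + 423 = 423 + 2 l^{2}$)
$\left(Y{\left(0 \right)} + 3433500\right) \left(-4676857 + L{\left(-300 \right)}\right) = \left(\left(423 + 2 \cdot 0^{2}\right) + 3433500\right) \left(-4676857 + 0\right) = \left(\left(423 + 2 \cdot 0\right) + 3433500\right) \left(-4676857\right) = \left(\left(423 + 0\right) + 3433500\right) \left(-4676857\right) = \left(423 + 3433500\right) \left(-4676857\right) = 3433923 \left(-4676857\right) = -16059966820011$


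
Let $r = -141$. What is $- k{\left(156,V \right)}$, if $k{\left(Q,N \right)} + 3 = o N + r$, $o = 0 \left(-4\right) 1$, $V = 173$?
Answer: $144$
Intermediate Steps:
$o = 0$ ($o = 0 \cdot 1 = 0$)
$k{\left(Q,N \right)} = -144$ ($k{\left(Q,N \right)} = -3 - \left(141 + 0 N\right) = -3 + \left(0 - 141\right) = -3 - 141 = -144$)
$- k{\left(156,V \right)} = \left(-1\right) \left(-144\right) = 144$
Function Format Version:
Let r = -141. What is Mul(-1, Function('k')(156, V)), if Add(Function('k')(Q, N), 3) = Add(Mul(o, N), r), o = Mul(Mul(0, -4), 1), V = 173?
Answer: 144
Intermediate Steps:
o = 0 (o = Mul(0, 1) = 0)
Function('k')(Q, N) = -144 (Function('k')(Q, N) = Add(-3, Add(Mul(0, N), -141)) = Add(-3, Add(0, -141)) = Add(-3, -141) = -144)
Mul(-1, Function('k')(156, V)) = Mul(-1, -144) = 144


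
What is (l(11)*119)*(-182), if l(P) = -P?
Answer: 238238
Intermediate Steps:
(l(11)*119)*(-182) = (-1*11*119)*(-182) = -11*119*(-182) = -1309*(-182) = 238238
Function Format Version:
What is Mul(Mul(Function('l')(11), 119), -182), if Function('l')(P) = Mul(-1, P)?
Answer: 238238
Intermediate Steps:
Mul(Mul(Function('l')(11), 119), -182) = Mul(Mul(Mul(-1, 11), 119), -182) = Mul(Mul(-11, 119), -182) = Mul(-1309, -182) = 238238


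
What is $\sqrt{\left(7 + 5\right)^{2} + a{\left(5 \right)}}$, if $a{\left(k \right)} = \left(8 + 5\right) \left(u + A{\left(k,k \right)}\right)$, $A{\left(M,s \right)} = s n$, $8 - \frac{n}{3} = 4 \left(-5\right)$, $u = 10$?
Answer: $\sqrt{5734} \approx 75.723$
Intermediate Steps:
$n = 84$ ($n = 24 - 3 \cdot 4 \left(-5\right) = 24 - -60 = 24 + 60 = 84$)
$A{\left(M,s \right)} = 84 s$ ($A{\left(M,s \right)} = s 84 = 84 s$)
$a{\left(k \right)} = 130 + 1092 k$ ($a{\left(k \right)} = \left(8 + 5\right) \left(10 + 84 k\right) = 13 \left(10 + 84 k\right) = 130 + 1092 k$)
$\sqrt{\left(7 + 5\right)^{2} + a{\left(5 \right)}} = \sqrt{\left(7 + 5\right)^{2} + \left(130 + 1092 \cdot 5\right)} = \sqrt{12^{2} + \left(130 + 5460\right)} = \sqrt{144 + 5590} = \sqrt{5734}$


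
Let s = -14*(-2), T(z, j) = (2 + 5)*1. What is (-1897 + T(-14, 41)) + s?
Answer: -1862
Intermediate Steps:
T(z, j) = 7 (T(z, j) = 7*1 = 7)
s = 28
(-1897 + T(-14, 41)) + s = (-1897 + 7) + 28 = -1890 + 28 = -1862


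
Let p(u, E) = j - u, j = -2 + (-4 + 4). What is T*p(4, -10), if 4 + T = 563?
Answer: -3354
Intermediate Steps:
T = 559 (T = -4 + 563 = 559)
j = -2 (j = -2 + 0 = -2)
p(u, E) = -2 - u
T*p(4, -10) = 559*(-2 - 1*4) = 559*(-2 - 4) = 559*(-6) = -3354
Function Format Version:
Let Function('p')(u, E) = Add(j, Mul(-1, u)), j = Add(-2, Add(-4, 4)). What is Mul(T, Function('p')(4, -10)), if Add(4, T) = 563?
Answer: -3354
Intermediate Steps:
T = 559 (T = Add(-4, 563) = 559)
j = -2 (j = Add(-2, 0) = -2)
Function('p')(u, E) = Add(-2, Mul(-1, u))
Mul(T, Function('p')(4, -10)) = Mul(559, Add(-2, Mul(-1, 4))) = Mul(559, Add(-2, -4)) = Mul(559, -6) = -3354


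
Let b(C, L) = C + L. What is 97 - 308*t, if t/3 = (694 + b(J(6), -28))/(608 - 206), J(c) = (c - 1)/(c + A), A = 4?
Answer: -96142/67 ≈ -1435.0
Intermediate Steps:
J(c) = (-1 + c)/(4 + c) (J(c) = (c - 1)/(c + 4) = (-1 + c)/(4 + c))
t = 1333/268 (t = 3*((694 + ((-1 + 6)/(4 + 6) - 28))/(608 - 206)) = 3*((694 + (5/10 - 28))/402) = 3*((694 + ((⅒)*5 - 28))*(1/402)) = 3*((694 + (½ - 28))*(1/402)) = 3*((694 - 55/2)*(1/402)) = 3*((1333/2)*(1/402)) = 3*(1333/804) = 1333/268 ≈ 4.9739)
97 - 308*t = 97 - 308*1333/268 = 97 - 102641/67 = -96142/67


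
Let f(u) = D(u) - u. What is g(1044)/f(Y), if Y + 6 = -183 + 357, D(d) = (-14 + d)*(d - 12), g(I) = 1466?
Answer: 733/11928 ≈ 0.061452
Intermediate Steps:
D(d) = (-14 + d)*(-12 + d)
Y = 168 (Y = -6 + (-183 + 357) = -6 + 174 = 168)
f(u) = 168 + u² - 27*u (f(u) = (168 + u² - 26*u) - u = 168 + u² - 27*u)
g(1044)/f(Y) = 1466/(168 + 168² - 27*168) = 1466/(168 + 28224 - 4536) = 1466/23856 = 1466*(1/23856) = 733/11928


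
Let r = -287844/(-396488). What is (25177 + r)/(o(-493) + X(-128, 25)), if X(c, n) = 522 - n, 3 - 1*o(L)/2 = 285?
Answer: -2495666555/6641174 ≈ -375.79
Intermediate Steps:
r = 71961/99122 (r = -287844*(-1/396488) = 71961/99122 ≈ 0.72598)
o(L) = -564 (o(L) = 6 - 2*285 = 6 - 570 = -564)
(25177 + r)/(o(-493) + X(-128, 25)) = (25177 + 71961/99122)/(-564 + (522 - 1*25)) = 2495666555/(99122*(-564 + (522 - 25))) = 2495666555/(99122*(-564 + 497)) = (2495666555/99122)/(-67) = (2495666555/99122)*(-1/67) = -2495666555/6641174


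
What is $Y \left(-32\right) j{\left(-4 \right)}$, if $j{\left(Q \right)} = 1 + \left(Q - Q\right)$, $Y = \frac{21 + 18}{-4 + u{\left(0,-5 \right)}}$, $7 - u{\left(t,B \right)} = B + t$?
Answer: $-156$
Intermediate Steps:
$u{\left(t,B \right)} = 7 - B - t$ ($u{\left(t,B \right)} = 7 - \left(B + t\right) = 7 - B - t$)
$Y = \frac{39}{8}$ ($Y = \frac{21 + 18}{-4 - -12} = \frac{39}{-4 + \left(7 + 5 + 0\right)} = \frac{39}{-4 + 12} = \frac{39}{8} \approx 4.875$)
$j{\left(Q \right)} = 1$ ($j{\left(Q \right)} = 1 + 0 = 1$)
$Y \left(-32\right) j{\left(-4 \right)} = \frac{39}{8} \left(-32\right) 1 = \left(-156\right) 1 = -156$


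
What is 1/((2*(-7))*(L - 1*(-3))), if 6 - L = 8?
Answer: -1/14 ≈ -0.071429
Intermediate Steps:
L = -2 (L = 6 - 1*8 = 6 - 8 = -2)
1/((2*(-7))*(L - 1*(-3))) = 1/((2*(-7))*(-2 - 1*(-3))) = 1/(-14*(-2 + 3)) = 1/(-14*1) = 1/(-14) = -1/14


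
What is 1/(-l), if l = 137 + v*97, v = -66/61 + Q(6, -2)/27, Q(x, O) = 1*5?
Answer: -1647/82370 ≈ -0.019995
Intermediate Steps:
Q(x, O) = 5
v = -1477/1647 (v = -66/61 + 5/27 = -1477/1647 ≈ -0.89678)
l = 82370/1647 (l = 137 - 1477/1647*97 = 137 - 143269/1647 = 82370/1647 ≈ 50.012)
1/(-l) = 1/(-1*82370/1647) = 1/(-82370/1647) = -1647/82370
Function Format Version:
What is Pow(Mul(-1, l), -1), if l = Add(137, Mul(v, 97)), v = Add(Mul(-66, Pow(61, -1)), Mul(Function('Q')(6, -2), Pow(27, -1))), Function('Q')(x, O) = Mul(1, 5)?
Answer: Rational(-1647, 82370) ≈ -0.019995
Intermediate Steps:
Function('Q')(x, O) = 5
v = Rational(-1477, 1647) (v = Add(Mul(-66, Pow(61, -1)), Mul(5, Pow(27, -1))) = Add(Mul(-66, Rational(1, 61)), Mul(5, Rational(1, 27))) = Add(Rational(-66, 61), Rational(5, 27)) = Rational(-1477, 1647) ≈ -0.89678)
l = Rational(82370, 1647) (l = Add(137, Mul(Rational(-1477, 1647), 97)) = Add(137, Rational(-143269, 1647)) = Rational(82370, 1647) ≈ 50.012)
Pow(Mul(-1, l), -1) = Pow(Mul(-1, Rational(82370, 1647)), -1) = Pow(Rational(-82370, 1647), -1) = Rational(-1647, 82370)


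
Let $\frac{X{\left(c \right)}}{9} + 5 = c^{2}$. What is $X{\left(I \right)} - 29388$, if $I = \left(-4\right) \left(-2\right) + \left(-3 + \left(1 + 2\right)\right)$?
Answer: $-28857$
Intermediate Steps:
$I = 8$ ($I = 8 + \left(-3 + 3\right) = 8 + 0 = 8$)
$X{\left(c \right)} = -45 + 9 c^{2}$
$X{\left(I \right)} - 29388 = \left(-45 + 9 \cdot 8^{2}\right) - 29388 = \left(-45 + 9 \cdot 64\right) - 29388 = \left(-45 + 576\right) - 29388 = 531 - 29388 = -28857$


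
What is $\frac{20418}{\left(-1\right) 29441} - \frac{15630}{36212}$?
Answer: $- \frac{599769723}{533058746} \approx -1.1251$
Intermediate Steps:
$\frac{20418}{\left(-1\right) 29441} - \frac{15630}{36212} = \frac{20418}{-29441} - \frac{7815}{18106} = 20418 \left(- \frac{1}{29441}\right) - \frac{7815}{18106} = - \frac{20418}{29441} - \frac{7815}{18106} = - \frac{599769723}{533058746}$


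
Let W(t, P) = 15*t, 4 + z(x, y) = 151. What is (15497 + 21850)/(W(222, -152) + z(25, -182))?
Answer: 12449/1159 ≈ 10.741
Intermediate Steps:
z(x, y) = 147 (z(x, y) = -4 + 151 = 147)
(15497 + 21850)/(W(222, -152) + z(25, -182)) = (15497 + 21850)/(15*222 + 147) = 37347/(3330 + 147) = 37347/3477 = 37347*(1/3477) = 12449/1159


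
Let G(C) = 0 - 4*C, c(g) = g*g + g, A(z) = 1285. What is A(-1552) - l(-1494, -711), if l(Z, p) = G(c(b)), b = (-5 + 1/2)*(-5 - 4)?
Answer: 8008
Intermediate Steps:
b = 81/2 (b = (-5 + 1/2)*(-9) = -9/2*(-9) = 81/2 ≈ 40.500)
c(g) = g + g**2 (c(g) = g**2 + g = g + g**2)
G(C) = -4*C
l(Z, p) = -6723 (l(Z, p) = -162*(1 + 81/2) = -162*83/2 = -4*6723/4 = -6723)
A(-1552) - l(-1494, -711) = 1285 - 1*(-6723) = 1285 + 6723 = 8008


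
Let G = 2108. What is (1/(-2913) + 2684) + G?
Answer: 13959095/2913 ≈ 4792.0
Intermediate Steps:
(1/(-2913) + 2684) + G = (1/(-2913) + 2684) + 2108 = (-1/2913 + 2684) + 2108 = 7818491/2913 + 2108 = 13959095/2913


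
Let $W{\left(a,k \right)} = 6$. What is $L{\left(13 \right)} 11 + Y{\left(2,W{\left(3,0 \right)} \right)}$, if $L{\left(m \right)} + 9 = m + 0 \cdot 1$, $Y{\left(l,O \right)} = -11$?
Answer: $33$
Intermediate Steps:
$L{\left(m \right)} = -9 + m$ ($L{\left(m \right)} = -9 + \left(m + 0 \cdot 1\right) = -9 + \left(m + 0\right) = -9 + m$)
$L{\left(13 \right)} 11 + Y{\left(2,W{\left(3,0 \right)} \right)} = \left(-9 + 13\right) 11 - 11 = 4 \cdot 11 - 11 = 44 - 11 = 33$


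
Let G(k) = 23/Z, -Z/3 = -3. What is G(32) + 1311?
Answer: 11822/9 ≈ 1313.6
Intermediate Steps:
Z = 9 (Z = -3*(-3) = 9)
G(k) = 23/9
G(32) + 1311 = 23/9 + 1311 = 11822/9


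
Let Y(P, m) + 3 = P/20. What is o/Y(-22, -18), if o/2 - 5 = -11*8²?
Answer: 13980/41 ≈ 340.98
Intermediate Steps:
o = -1398 (o = 10 + 2*(-11*8²) = 10 + 2*(-11*64) = 10 + 2*(-704) = 10 - 1408 = -1398)
Y(P, m) = -3 + P/20
o/Y(-22, -18) = -1398/(-3 + (1/20)*(-22)) = -1398/(-3 - 11/10) = -1398/(-41/10) = -1398*(-10/41) = 13980/41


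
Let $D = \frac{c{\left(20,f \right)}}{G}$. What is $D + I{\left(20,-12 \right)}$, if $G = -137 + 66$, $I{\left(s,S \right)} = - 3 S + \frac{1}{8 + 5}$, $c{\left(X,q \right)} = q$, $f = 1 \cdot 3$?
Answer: $\frac{33260}{923} \approx 36.035$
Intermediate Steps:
$f = 3$
$I{\left(s,S \right)} = \frac{1}{13} - 3 S$ ($I{\left(s,S \right)} = - 3 S + \frac{1}{13} = \frac{1}{13} - 3 S$)
$G = -71$
$D = - \frac{3}{71}$ ($D = \frac{3}{-71} = 3 \left(- \frac{1}{71}\right) = - \frac{3}{71} \approx -0.042253$)
$D + I{\left(20,-12 \right)} = - \frac{3}{71} + \left(\frac{1}{13} - -36\right) = - \frac{3}{71} + \left(\frac{1}{13} + 36\right) = - \frac{3}{71} + \frac{469}{13} = \frac{33260}{923}$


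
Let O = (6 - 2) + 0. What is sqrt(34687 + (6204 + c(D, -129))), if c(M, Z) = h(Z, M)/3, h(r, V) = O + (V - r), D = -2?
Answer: 2*sqrt(92103)/3 ≈ 202.32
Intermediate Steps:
O = 4 (O = 4 + 0 = 4)
h(r, V) = 4 + V - r (h(r, V) = 4 + (V - r) = 4 + V - r)
c(M, Z) = 4/3 - Z/3 + M/3 (c(M, Z) = (4 + M - Z)/3 = (4 + M - Z)*(1/3) = 4/3 - Z/3 + M/3)
sqrt(34687 + (6204 + c(D, -129))) = sqrt(34687 + (6204 + (4/3 - 1/3*(-129) + (1/3)*(-2)))) = sqrt(34687 + (6204 + (4/3 + 43 - 2/3))) = sqrt(34687 + (6204 + 131/3)) = sqrt(34687 + 18743/3) = sqrt(122804/3) = 2*sqrt(92103)/3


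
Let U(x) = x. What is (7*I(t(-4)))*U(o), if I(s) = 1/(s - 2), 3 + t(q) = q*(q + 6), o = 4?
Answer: -28/13 ≈ -2.1538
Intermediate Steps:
t(q) = -3 + q*(6 + q) (t(q) = -3 + q*(q + 6) = -3 + q*(6 + q))
I(s) = 1/(-2 + s)
(7*I(t(-4)))*U(o) = (7/(-2 + (-3 + (-4)² + 6*(-4))))*4 = (7/(-2 + (-3 + 16 - 24)))*4 = (7/(-2 - 11))*4 = (7/(-13))*4 = (7*(-1/13))*4 = -7/13*4 = -28/13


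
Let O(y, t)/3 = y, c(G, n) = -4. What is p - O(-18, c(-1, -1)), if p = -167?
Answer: -113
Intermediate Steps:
O(y, t) = 3*y
p - O(-18, c(-1, -1)) = -167 - 3*(-18) = -167 - 1*(-54) = -167 + 54 = -113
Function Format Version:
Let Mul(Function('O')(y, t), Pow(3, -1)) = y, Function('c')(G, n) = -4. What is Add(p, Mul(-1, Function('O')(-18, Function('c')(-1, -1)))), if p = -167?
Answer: -113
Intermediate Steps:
Function('O')(y, t) = Mul(3, y)
Add(p, Mul(-1, Function('O')(-18, Function('c')(-1, -1)))) = Add(-167, Mul(-1, Mul(3, -18))) = Add(-167, Mul(-1, -54)) = Add(-167, 54) = -113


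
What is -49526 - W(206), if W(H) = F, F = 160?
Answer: -49686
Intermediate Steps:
W(H) = 160
-49526 - W(206) = -49526 - 1*160 = -49526 - 160 = -49686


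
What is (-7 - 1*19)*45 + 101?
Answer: -1069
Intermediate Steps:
(-7 - 1*19)*45 + 101 = (-7 - 19)*45 + 101 = -26*45 + 101 = -1170 + 101 = -1069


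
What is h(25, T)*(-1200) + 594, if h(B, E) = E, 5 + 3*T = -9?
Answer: 6194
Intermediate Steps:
T = -14/3 (T = -5/3 + (1/3)*(-9) = -5/3 - 3 = -14/3 ≈ -4.6667)
h(25, T)*(-1200) + 594 = -14/3*(-1200) + 594 = 5600 + 594 = 6194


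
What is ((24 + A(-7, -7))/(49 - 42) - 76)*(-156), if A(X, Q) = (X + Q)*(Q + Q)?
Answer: 48672/7 ≈ 6953.1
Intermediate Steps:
A(X, Q) = 2*Q*(Q + X) (A(X, Q) = (Q + X)*(2*Q) = 2*Q*(Q + X))
((24 + A(-7, -7))/(49 - 42) - 76)*(-156) = ((24 + 2*(-7)*(-7 - 7))/(49 - 42) - 76)*(-156) = ((24 + 2*(-7)*(-14))/7 - 76)*(-156) = ((24 + 196)*(⅐) - 76)*(-156) = (220*(⅐) - 76)*(-156) = (220/7 - 76)*(-156) = -312/7*(-156) = 48672/7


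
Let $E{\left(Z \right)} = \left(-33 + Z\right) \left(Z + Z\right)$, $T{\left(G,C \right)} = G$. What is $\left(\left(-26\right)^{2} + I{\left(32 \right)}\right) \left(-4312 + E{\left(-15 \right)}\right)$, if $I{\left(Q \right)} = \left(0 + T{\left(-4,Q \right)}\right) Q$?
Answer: $-1573856$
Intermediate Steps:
$I{\left(Q \right)} = - 4 Q$ ($I{\left(Q \right)} = \left(0 - 4\right) Q = - 4 Q$)
$E{\left(Z \right)} = 2 Z \left(-33 + Z\right)$ ($E{\left(Z \right)} = \left(-33 + Z\right) 2 Z = 2 Z \left(-33 + Z\right)$)
$\left(\left(-26\right)^{2} + I{\left(32 \right)}\right) \left(-4312 + E{\left(-15 \right)}\right) = \left(\left(-26\right)^{2} - 128\right) \left(-4312 + 2 \left(-15\right) \left(-33 - 15\right)\right) = \left(676 - 128\right) \left(-4312 + 2 \left(-15\right) \left(-48\right)\right) = 548 \left(-4312 + 1440\right) = 548 \left(-2872\right) = -1573856$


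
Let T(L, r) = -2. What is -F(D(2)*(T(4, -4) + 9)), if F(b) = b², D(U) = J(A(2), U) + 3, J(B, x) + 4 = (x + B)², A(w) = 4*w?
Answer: -480249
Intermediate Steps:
J(B, x) = -4 + (B + x)² (J(B, x) = -4 + (x + B)² = -4 + (B + x)²)
D(U) = -1 + (8 + U)² (D(U) = (-4 + (4*2 + U)²) + 3 = (-4 + (8 + U)²) + 3 = -1 + (8 + U)²)
-F(D(2)*(T(4, -4) + 9)) = -((-1 + (8 + 2)²)*(-2 + 9))² = -((-1 + 10²)*7)² = -((-1 + 100)*7)² = -(99*7)² = -1*693² = -1*480249 = -480249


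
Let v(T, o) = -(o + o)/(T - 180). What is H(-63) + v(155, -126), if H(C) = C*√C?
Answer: -252/25 - 189*I*√7 ≈ -10.08 - 500.05*I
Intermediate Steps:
H(C) = C^(3/2)
v(T, o) = -2*o/(-180 + T)
H(-63) + v(155, -126) = (-63)^(3/2) - 2*(-126)/(-180 + 155) = -189*I*√7 - 2*(-126)/(-25) = -189*I*√7 - 2*(-126)*(-1/25) = -189*I*√7 - 252/25 = -252/25 - 189*I*√7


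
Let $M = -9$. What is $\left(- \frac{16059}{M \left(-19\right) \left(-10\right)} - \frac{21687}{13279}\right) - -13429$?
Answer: $\frac{101703224767}{7569030} \approx 13437.0$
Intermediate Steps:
$\left(- \frac{16059}{M \left(-19\right) \left(-10\right)} - \frac{21687}{13279}\right) - -13429 = \left(- \frac{16059}{\left(-9\right) \left(-19\right) \left(-10\right)} - \frac{21687}{13279}\right) - -13429 = \left(- \frac{16059}{171 \left(-10\right)} - \frac{21687}{13279}\right) + 13429 = \left(- \frac{16059}{-1710} - \frac{21687}{13279}\right) + 13429 = \left(\left(-16059\right) \left(- \frac{1}{1710}\right) - \frac{21687}{13279}\right) + 13429 = \left(\frac{5353}{570} - \frac{21687}{13279}\right) + 13429 = \frac{58720897}{7569030} + 13429 = \frac{101703224767}{7569030}$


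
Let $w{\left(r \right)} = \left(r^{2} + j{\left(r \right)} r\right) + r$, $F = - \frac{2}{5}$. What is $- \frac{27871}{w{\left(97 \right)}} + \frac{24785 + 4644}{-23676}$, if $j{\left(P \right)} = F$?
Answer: $- \frac{1173105031}{280181784} \approx -4.1869$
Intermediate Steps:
$F = - \frac{2}{5}$ ($F = \left(-2\right) \frac{1}{5} = - \frac{2}{5} \approx -0.4$)
$j{\left(P \right)} = - \frac{2}{5}$
$w{\left(r \right)} = r^{2} + \frac{3 r}{5}$ ($w{\left(r \right)} = \left(r^{2} - \frac{2 r}{5}\right) + r = r^{2} + \frac{3 r}{5}$)
$- \frac{27871}{w{\left(97 \right)}} + \frac{24785 + 4644}{-23676} = - \frac{27871}{\frac{1}{5} \cdot 97 \left(3 + 5 \cdot 97\right)} + \frac{24785 + 4644}{-23676} = - \frac{27871}{\frac{1}{5} \cdot 97 \left(3 + 485\right)} + 29429 \left(- \frac{1}{23676}\right) = - \frac{27871}{\frac{1}{5} \cdot 97 \cdot 488} - \frac{29429}{23676} = - \frac{27871}{\frac{47336}{5}} - \frac{29429}{23676} = \left(-27871\right) \frac{5}{47336} - \frac{29429}{23676} = - \frac{139355}{47336} - \frac{29429}{23676} = - \frac{1173105031}{280181784}$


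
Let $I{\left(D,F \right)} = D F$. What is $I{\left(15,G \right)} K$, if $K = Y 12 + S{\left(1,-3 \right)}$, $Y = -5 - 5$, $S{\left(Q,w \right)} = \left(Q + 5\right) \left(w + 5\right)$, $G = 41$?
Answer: $-66420$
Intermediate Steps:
$S{\left(Q,w \right)} = \left(5 + Q\right) \left(5 + w\right)$
$Y = -10$ ($Y = -5 - 5 = -10$)
$K = -108$ ($K = \left(-10\right) 12 + \left(25 + 5 \cdot 1 + 5 \left(-3\right) + 1 \left(-3\right)\right) = -120 + \left(25 + 5 - 15 - 3\right) = -120 + 12 = -108$)
$I{\left(15,G \right)} K = 15 \cdot 41 \left(-108\right) = 615 \left(-108\right) = -66420$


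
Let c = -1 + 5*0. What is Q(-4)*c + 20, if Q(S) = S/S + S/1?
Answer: 23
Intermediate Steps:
c = -1 (c = -1 + 0 = -1)
Q(S) = 1 + S (Q(S) = 1 + S*1 = 1 + S)
Q(-4)*c + 20 = (1 - 4)*(-1) + 20 = -3*(-1) + 20 = 3 + 20 = 23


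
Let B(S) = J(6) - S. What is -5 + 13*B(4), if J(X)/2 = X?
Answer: 99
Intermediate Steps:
J(X) = 2*X
B(S) = 12 - S (B(S) = 2*6 - S = 12 - S)
-5 + 13*B(4) = -5 + 13*(12 - 1*4) = -5 + 13*(12 - 4) = -5 + 13*8 = -5 + 104 = 99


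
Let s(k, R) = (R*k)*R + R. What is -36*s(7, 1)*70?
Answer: -20160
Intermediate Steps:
s(k, R) = R + k*R² (s(k, R) = k*R² + R = R + k*R²)
-36*s(7, 1)*70 = -36*(1 + 1*7)*70 = -36*(1 + 7)*70 = -36*8*70 = -288*70 = -20160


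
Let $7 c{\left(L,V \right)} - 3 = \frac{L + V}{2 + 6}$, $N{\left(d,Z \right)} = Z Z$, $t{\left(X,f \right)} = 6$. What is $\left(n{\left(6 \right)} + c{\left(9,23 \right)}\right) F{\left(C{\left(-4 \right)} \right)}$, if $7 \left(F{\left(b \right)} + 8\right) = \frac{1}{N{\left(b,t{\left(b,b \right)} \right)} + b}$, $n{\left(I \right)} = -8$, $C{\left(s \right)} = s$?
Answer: $\frac{1791}{32} \approx 55.969$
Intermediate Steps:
$N{\left(d,Z \right)} = Z^{2}$
$F{\left(b \right)} = -8 + \frac{1}{7 \left(36 + b\right)}$ ($F{\left(b \right)} = -8 + \frac{1}{7 \left(6^{2} + b\right)} = -8 + \frac{1}{7 \left(36 + b\right)}$)
$c{\left(L,V \right)} = \frac{3}{7} + \frac{L}{56} + \frac{V}{56}$ ($c{\left(L,V \right)} = \frac{3}{7} + \frac{\left(L + V\right) \frac{1}{2 + 6}}{7} = \frac{3}{7} + \frac{\left(L + V\right) \frac{1}{8}}{7} = \frac{3}{7} + \frac{\frac{L}{8} + \frac{V}{8}}{7} = \frac{3}{7} + \left(\frac{L}{56} + \frac{V}{56}\right) = \frac{3}{7} + \frac{L}{56} + \frac{V}{56}$)
$\left(n{\left(6 \right)} + c{\left(9,23 \right)}\right) F{\left(C{\left(-4 \right)} \right)} = \left(-8 + \left(\frac{3}{7} + \frac{1}{56} \cdot 9 + \frac{1}{56} \cdot 23\right)\right) \frac{-2015 - -224}{7 \left(36 - 4\right)} = \left(-8 + \left(\frac{3}{7} + \frac{9}{56} + \frac{23}{56}\right)\right) \frac{-2015 + 224}{7 \cdot 32} = \left(-8 + 1\right) \frac{1}{7} \cdot \frac{1}{32} \left(-1791\right) = \left(-7\right) \left(- \frac{1791}{224}\right) = \frac{1791}{32}$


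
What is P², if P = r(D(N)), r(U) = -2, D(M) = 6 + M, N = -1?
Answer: 4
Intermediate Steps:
P = -2
P² = (-2)² = 4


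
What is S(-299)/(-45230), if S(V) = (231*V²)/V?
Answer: 69069/45230 ≈ 1.5271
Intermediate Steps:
S(V) = 231*V
S(-299)/(-45230) = (231*(-299))/(-45230) = -69069*(-1/45230) = 69069/45230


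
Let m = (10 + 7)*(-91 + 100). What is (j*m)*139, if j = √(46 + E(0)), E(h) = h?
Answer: 21267*√46 ≈ 1.4424e+5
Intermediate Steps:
m = 153 (m = 17*9 = 153)
j = √46 (j = √(46 + 0) = √46 ≈ 6.7823)
(j*m)*139 = (√46*153)*139 = (153*√46)*139 = 21267*√46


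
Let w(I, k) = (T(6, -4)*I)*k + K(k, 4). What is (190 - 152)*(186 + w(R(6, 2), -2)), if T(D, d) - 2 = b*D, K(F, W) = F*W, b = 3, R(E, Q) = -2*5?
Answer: 21964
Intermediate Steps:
R(E, Q) = -10
T(D, d) = 2 + 3*D
w(I, k) = 4*k + 20*I*k (w(I, k) = ((2 + 3*6)*I)*k + k*4 = ((2 + 18)*I)*k + 4*k = (20*I)*k + 4*k = 20*I*k + 4*k = 4*k + 20*I*k)
(190 - 152)*(186 + w(R(6, 2), -2)) = (190 - 152)*(186 + 4*(-2)*(1 + 5*(-10))) = 38*(186 + 4*(-2)*(1 - 50)) = 38*(186 + 4*(-2)*(-49)) = 38*(186 + 392) = 38*578 = 21964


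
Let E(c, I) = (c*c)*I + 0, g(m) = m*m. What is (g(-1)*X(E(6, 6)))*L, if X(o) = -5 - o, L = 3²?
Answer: -1989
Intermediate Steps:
g(m) = m²
E(c, I) = I*c² (E(c, I) = c²*I + 0 = I*c² + 0 = I*c²)
L = 9
(g(-1)*X(E(6, 6)))*L = ((-1)²*(-5 - 6*6²))*9 = (1*(-5 - 6*36))*9 = (1*(-5 - 1*216))*9 = (1*(-5 - 216))*9 = (1*(-221))*9 = -221*9 = -1989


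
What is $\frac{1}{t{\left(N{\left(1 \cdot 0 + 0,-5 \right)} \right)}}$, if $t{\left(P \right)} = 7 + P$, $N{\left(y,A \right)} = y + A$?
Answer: $\frac{1}{2} \approx 0.5$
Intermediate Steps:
$N{\left(y,A \right)} = A + y$
$\frac{1}{t{\left(N{\left(1 \cdot 0 + 0,-5 \right)} \right)}} = \frac{1}{7 + \left(-5 + \left(1 \cdot 0 + 0\right)\right)} = \frac{1}{7 + \left(-5 + \left(0 + 0\right)\right)} = \frac{1}{7 + \left(-5 + 0\right)} = \frac{1}{7 - 5} = \frac{1}{2}$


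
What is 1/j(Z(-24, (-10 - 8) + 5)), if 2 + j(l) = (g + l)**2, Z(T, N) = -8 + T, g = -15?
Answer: 1/2207 ≈ 0.00045310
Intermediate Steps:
j(l) = -2 + (-15 + l)**2
1/j(Z(-24, (-10 - 8) + 5)) = 1/(-2 + (-15 + (-8 - 24))**2) = 1/(-2 + (-15 - 32)**2) = 1/(-2 + (-47)**2) = 1/(-2 + 2209) = 1/2207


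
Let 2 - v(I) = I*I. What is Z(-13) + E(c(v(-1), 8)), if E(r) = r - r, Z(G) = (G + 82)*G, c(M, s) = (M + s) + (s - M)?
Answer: -897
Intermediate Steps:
v(I) = 2 - I² (v(I) = 2 - I*I = 2 - I²)
c(M, s) = 2*s
Z(G) = G*(82 + G) (Z(G) = (82 + G)*G = G*(82 + G))
E(r) = 0
Z(-13) + E(c(v(-1), 8)) = -13*(82 - 13) + 0 = -13*69 + 0 = -897 + 0 = -897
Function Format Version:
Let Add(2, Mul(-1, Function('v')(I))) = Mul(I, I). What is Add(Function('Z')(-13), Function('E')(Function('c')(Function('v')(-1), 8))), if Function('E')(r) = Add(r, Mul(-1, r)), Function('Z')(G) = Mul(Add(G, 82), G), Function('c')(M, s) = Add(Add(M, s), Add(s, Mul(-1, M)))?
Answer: -897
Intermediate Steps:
Function('v')(I) = Add(2, Mul(-1, Pow(I, 2))) (Function('v')(I) = Add(2, Mul(-1, Mul(I, I))) = Add(2, Mul(-1, Pow(I, 2))))
Function('c')(M, s) = Mul(2, s)
Function('Z')(G) = Mul(G, Add(82, G)) (Function('Z')(G) = Mul(Add(82, G), G) = Mul(G, Add(82, G)))
Function('E')(r) = 0
Add(Function('Z')(-13), Function('E')(Function('c')(Function('v')(-1), 8))) = Add(Mul(-13, Add(82, -13)), 0) = Add(Mul(-13, 69), 0) = Add(-897, 0) = -897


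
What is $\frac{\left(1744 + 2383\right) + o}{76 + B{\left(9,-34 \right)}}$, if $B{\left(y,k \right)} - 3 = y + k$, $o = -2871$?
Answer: $\frac{628}{27} \approx 23.259$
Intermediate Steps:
$B{\left(y,k \right)} = 3 + k + y$ ($B{\left(y,k \right)} = 3 + \left(y + k\right) = 3 + \left(k + y\right) = 3 + k + y$)
$\frac{\left(1744 + 2383\right) + o}{76 + B{\left(9,-34 \right)}} = \frac{\left(1744 + 2383\right) - 2871}{76 + \left(3 - 34 + 9\right)} = \frac{4127 - 2871}{76 - 22} = \frac{1256}{54} = 1256 \cdot \frac{1}{54} = \frac{628}{27}$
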